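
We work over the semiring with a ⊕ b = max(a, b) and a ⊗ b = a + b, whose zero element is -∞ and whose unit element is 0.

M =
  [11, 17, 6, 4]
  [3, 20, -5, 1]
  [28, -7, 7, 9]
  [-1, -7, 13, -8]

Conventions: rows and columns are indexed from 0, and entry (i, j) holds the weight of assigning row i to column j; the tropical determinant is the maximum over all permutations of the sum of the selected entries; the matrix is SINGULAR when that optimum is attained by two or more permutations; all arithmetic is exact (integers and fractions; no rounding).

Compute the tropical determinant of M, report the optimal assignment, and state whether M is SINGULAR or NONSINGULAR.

σ = (0, 1, 2, 3): 11 + 20 + 7 + (-8) = 30
σ = (0, 1, 3, 2): 11 + 20 + 9 + 13 = 53
σ = (0, 2, 1, 3): 11 + (-5) + (-7) + (-8) = -9
σ = (0, 2, 3, 1): 11 + (-5) + 9 + (-7) = 8
σ = (0, 3, 1, 2): 11 + 1 + (-7) + 13 = 18
σ = (0, 3, 2, 1): 11 + 1 + 7 + (-7) = 12
σ = (1, 0, 2, 3): 17 + 3 + 7 + (-8) = 19
σ = (1, 0, 3, 2): 17 + 3 + 9 + 13 = 42
σ = (1, 2, 0, 3): 17 + (-5) + 28 + (-8) = 32
σ = (1, 2, 3, 0): 17 + (-5) + 9 + (-1) = 20
σ = (1, 3, 0, 2): 17 + 1 + 28 + 13 = 59
σ = (1, 3, 2, 0): 17 + 1 + 7 + (-1) = 24
σ = (2, 0, 1, 3): 6 + 3 + (-7) + (-8) = -6
σ = (2, 0, 3, 1): 6 + 3 + 9 + (-7) = 11
σ = (2, 1, 0, 3): 6 + 20 + 28 + (-8) = 46
σ = (2, 1, 3, 0): 6 + 20 + 9 + (-1) = 34
σ = (2, 3, 0, 1): 6 + 1 + 28 + (-7) = 28
σ = (2, 3, 1, 0): 6 + 1 + (-7) + (-1) = -1
σ = (3, 0, 1, 2): 4 + 3 + (-7) + 13 = 13
σ = (3, 0, 2, 1): 4 + 3 + 7 + (-7) = 7
σ = (3, 1, 0, 2): 4 + 20 + 28 + 13 = 65
σ = (3, 1, 2, 0): 4 + 20 + 7 + (-1) = 30
σ = (3, 2, 0, 1): 4 + (-5) + 28 + (-7) = 20
σ = (3, 2, 1, 0): 4 + (-5) + (-7) + (-1) = -9
Optimal value attained by: σ = (3, 1, 0, 2).
Answer: det⊕(M) = 65; verdict: NONSINGULAR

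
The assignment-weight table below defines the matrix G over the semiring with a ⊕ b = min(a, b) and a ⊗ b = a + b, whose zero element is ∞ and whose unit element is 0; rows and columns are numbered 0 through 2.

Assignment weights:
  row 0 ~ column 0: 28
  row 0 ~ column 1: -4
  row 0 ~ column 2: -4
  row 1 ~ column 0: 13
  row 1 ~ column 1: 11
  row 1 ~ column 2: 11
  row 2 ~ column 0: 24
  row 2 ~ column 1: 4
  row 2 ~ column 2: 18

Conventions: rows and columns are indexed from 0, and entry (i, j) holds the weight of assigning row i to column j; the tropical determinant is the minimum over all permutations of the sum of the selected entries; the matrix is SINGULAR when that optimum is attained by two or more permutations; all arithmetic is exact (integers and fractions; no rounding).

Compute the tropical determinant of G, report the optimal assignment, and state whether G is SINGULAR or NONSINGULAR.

σ = (0, 1, 2): 28 + 11 + 18 = 57
σ = (0, 2, 1): 28 + 11 + 4 = 43
σ = (1, 0, 2): (-4) + 13 + 18 = 27
σ = (1, 2, 0): (-4) + 11 + 24 = 31
σ = (2, 0, 1): (-4) + 13 + 4 = 13
σ = (2, 1, 0): (-4) + 11 + 24 = 31
Optimal value attained by: σ = (2, 0, 1).
Answer: det⊕(G) = 13; verdict: NONSINGULAR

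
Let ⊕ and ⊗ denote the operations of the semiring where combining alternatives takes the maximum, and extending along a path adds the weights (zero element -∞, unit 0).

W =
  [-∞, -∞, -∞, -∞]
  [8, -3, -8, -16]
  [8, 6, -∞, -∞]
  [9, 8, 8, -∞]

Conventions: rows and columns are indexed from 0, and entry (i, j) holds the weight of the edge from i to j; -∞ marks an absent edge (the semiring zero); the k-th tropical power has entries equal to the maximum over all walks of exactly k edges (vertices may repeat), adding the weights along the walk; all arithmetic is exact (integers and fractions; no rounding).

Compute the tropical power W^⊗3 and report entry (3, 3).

W^⊗2:
  [-∞, -∞, -∞, -∞]
  [5, -2, -8, -19]
  [14, 3, -2, -10]
  [16, 14, 0, -8]
W^⊗3:
  [-∞, -∞, -∞, -∞]
  [6, -2, -10, -18]
  [11, 4, -2, -13]
  [22, 11, 6, -2]
Key observation: the optimum is the walk 3->2->1->3, with weight 8 + 6 + (-16) = -2.
Optimal value attained by: walk 3->2->1->3.
Answer: (W^⊗3)[3][3] = -2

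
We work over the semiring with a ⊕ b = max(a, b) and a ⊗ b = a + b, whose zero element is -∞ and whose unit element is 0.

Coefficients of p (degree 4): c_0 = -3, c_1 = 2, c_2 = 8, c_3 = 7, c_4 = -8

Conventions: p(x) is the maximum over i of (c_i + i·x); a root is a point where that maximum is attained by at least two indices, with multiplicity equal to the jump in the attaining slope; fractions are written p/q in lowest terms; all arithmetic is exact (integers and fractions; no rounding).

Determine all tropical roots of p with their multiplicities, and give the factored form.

hull edge (i=0, c=-3) to (i=2, c=8): slope 11/2, span 2
hull edge (i=2, c=8) to (i=3, c=7): slope -1, span 1
hull edge (i=3, c=7) to (i=4, c=-8): slope -15, span 1
Factored form: p(x) = -8 ⊗ (x ⊕ (-11/2)) ⊗ (x ⊕ (-11/2)) ⊗ (x ⊕ 1) ⊗ (x ⊕ 15)
Answer: roots = -11/2 (mult 2), 1 (mult 1), 15 (mult 1)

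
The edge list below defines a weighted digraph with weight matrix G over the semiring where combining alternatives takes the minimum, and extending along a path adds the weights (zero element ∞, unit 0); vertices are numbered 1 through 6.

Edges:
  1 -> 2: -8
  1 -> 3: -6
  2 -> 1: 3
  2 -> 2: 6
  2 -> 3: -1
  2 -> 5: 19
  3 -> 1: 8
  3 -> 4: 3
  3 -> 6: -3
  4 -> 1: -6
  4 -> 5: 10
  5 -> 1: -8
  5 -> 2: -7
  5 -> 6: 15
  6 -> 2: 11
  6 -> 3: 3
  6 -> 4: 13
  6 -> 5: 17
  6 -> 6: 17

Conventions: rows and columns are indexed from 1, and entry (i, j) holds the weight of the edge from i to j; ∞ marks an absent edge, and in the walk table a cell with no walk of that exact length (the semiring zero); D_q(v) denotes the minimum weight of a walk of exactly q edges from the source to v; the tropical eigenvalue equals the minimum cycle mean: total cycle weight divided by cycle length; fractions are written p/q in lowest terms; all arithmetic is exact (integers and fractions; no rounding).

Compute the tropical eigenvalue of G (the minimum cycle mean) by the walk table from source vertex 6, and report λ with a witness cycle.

q=0: [∞, ∞, ∞, ∞, ∞, 0]
q=1: [∞, 11, 3, 13, 17, 17]
q=2: [7, 10, 10, 6, 23, 0]
q=3: [0, -1, 1, 13, 16, 7]
q=4: [2, -8, -6, 4, 18, -2]
q=5: [-5, -6, -9, -3, 11, -9]
q=6: [-9, -13, -11, -6, 7, -12]
Optimal cycle mean attained by: cycle 1->2->3->4->1, total (-8) + (-1) + 3 + (-6), length 4.
Answer: λ = -3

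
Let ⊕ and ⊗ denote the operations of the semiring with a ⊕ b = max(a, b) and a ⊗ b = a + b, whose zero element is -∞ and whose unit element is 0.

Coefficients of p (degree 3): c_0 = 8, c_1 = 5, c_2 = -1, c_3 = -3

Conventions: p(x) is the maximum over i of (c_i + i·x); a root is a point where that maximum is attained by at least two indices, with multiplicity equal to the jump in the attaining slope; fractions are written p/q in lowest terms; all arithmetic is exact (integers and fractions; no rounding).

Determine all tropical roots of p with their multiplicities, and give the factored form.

hull edge (i=0, c=8) to (i=1, c=5): slope -3, span 1
hull edge (i=1, c=5) to (i=3, c=-3): slope -4, span 2
Factored form: p(x) = -3 ⊗ (x ⊕ 3) ⊗ (x ⊕ 4) ⊗ (x ⊕ 4)
Answer: roots = 3 (mult 1), 4 (mult 2)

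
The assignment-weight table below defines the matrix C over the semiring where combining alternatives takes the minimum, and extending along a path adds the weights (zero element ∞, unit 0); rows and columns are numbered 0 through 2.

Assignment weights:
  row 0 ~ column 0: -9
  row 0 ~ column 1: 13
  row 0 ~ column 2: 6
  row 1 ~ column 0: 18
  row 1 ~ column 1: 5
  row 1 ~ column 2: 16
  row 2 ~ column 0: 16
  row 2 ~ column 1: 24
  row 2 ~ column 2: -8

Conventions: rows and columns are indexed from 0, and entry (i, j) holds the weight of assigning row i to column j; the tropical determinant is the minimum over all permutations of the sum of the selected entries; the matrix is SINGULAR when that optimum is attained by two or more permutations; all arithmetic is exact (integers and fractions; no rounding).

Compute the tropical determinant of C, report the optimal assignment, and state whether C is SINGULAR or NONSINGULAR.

σ = (0, 1, 2): (-9) + 5 + (-8) = -12
σ = (0, 2, 1): (-9) + 16 + 24 = 31
σ = (1, 0, 2): 13 + 18 + (-8) = 23
σ = (1, 2, 0): 13 + 16 + 16 = 45
σ = (2, 0, 1): 6 + 18 + 24 = 48
σ = (2, 1, 0): 6 + 5 + 16 = 27
Optimal value attained by: σ = (0, 1, 2).
Answer: det⊕(C) = -12; verdict: NONSINGULAR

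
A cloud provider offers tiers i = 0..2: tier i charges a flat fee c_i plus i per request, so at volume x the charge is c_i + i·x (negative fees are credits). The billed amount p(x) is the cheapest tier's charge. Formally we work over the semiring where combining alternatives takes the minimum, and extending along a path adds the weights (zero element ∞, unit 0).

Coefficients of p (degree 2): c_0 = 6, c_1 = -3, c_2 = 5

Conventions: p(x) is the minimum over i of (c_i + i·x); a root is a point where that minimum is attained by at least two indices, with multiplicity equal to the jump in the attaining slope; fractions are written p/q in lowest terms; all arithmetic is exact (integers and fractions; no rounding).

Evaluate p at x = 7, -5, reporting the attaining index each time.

p(7) = min(6+0·7=6, -3+1·7=4, 5+2·7=19) = 4 (attained by i=1)
p(-5) = min(6+0·(-5)=6, -3+1·(-5)=-8, 5+2·(-5)=-5) = -8 (attained by i=1)
Answer: p(7) = 4; p(-5) = -8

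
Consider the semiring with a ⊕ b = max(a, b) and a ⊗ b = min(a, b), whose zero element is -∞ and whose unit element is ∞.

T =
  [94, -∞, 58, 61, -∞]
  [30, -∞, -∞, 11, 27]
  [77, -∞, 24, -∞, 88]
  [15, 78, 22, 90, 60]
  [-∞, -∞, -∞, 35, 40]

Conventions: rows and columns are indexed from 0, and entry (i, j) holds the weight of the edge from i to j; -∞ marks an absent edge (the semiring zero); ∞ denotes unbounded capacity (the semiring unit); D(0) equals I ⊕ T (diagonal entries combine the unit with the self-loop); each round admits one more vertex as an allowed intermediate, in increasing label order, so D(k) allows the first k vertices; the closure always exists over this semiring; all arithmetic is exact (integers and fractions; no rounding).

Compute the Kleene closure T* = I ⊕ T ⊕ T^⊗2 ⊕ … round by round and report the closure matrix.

D(0):
  [∞, -∞, 58, 61, -∞]
  [30, ∞, -∞, 11, 27]
  [77, -∞, ∞, -∞, 88]
  [15, 78, 22, ∞, 60]
  [-∞, -∞, -∞, 35, ∞]
D(1):
  [∞, -∞, 58, 61, -∞]
  [30, ∞, 30, 30, 27]
  [77, -∞, ∞, 61, 88]
  [15, 78, 22, ∞, 60]
  [-∞, -∞, -∞, 35, ∞]
D(2):
  [∞, -∞, 58, 61, -∞]
  [30, ∞, 30, 30, 27]
  [77, -∞, ∞, 61, 88]
  [30, 78, 30, ∞, 60]
  [-∞, -∞, -∞, 35, ∞]
D(3):
  [∞, -∞, 58, 61, 58]
  [30, ∞, 30, 30, 30]
  [77, -∞, ∞, 61, 88]
  [30, 78, 30, ∞, 60]
  [-∞, -∞, -∞, 35, ∞]
D(4):
  [∞, 61, 58, 61, 60]
  [30, ∞, 30, 30, 30]
  [77, 61, ∞, 61, 88]
  [30, 78, 30, ∞, 60]
  [30, 35, 30, 35, ∞]
D(5):
  [∞, 61, 58, 61, 60]
  [30, ∞, 30, 30, 30]
  [77, 61, ∞, 61, 88]
  [30, 78, 30, ∞, 60]
  [30, 35, 30, 35, ∞]
Answer: T* = [[∞, 61, 58, 61, 60], [30, ∞, 30, 30, 30], [77, 61, ∞, 61, 88], [30, 78, 30, ∞, 60], [30, 35, 30, 35, ∞]]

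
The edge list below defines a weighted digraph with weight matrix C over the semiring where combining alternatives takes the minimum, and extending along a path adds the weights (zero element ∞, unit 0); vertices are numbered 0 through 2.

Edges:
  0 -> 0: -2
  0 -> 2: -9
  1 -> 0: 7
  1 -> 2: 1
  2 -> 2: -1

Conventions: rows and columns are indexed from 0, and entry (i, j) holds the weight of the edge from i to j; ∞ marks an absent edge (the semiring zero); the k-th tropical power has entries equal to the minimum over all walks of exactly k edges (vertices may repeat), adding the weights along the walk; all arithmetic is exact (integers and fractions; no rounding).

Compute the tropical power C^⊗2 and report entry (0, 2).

C^⊗2:
  [-4, ∞, -11]
  [5, ∞, -2]
  [∞, ∞, -2]
Key observation: the optimum is the walk 0->0->2, with weight (-2) + (-9) = -11.
Optimal value attained by: walk 0->0->2.
Answer: (C^⊗2)[0][2] = -11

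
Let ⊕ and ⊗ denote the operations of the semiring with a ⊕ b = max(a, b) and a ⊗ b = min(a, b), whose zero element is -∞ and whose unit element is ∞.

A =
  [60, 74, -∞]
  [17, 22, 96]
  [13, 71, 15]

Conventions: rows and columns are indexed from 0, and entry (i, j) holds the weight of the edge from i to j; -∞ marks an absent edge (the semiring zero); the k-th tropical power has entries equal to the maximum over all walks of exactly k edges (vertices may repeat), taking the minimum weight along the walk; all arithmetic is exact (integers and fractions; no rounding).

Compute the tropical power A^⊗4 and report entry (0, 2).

A^⊗2:
  [60, 60, 74]
  [17, 71, 22]
  [17, 22, 71]
A^⊗3:
  [60, 71, 60]
  [17, 22, 71]
  [17, 71, 22]
A^⊗4:
  [60, 60, 71]
  [17, 71, 22]
  [17, 22, 71]
Key observation: the optimum is the walk 0->1->2->1->2, with weight 74 min 96 min 71 min 96 = 71.
Optimal value attained by: walk 0->1->2->1->2.
Answer: (A^⊗4)[0][2] = 71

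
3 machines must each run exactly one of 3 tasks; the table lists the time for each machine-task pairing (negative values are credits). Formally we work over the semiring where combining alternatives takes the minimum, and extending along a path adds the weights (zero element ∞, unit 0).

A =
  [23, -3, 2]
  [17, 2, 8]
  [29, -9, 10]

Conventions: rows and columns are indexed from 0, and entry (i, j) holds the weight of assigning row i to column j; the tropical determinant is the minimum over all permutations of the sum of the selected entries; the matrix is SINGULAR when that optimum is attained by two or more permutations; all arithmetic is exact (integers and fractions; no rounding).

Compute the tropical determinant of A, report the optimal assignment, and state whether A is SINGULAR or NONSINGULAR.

σ = (0, 1, 2): 23 + 2 + 10 = 35
σ = (0, 2, 1): 23 + 8 + (-9) = 22
σ = (1, 0, 2): (-3) + 17 + 10 = 24
σ = (1, 2, 0): (-3) + 8 + 29 = 34
σ = (2, 0, 1): 2 + 17 + (-9) = 10
σ = (2, 1, 0): 2 + 2 + 29 = 33
Optimal value attained by: σ = (2, 0, 1).
Answer: det⊕(A) = 10; verdict: NONSINGULAR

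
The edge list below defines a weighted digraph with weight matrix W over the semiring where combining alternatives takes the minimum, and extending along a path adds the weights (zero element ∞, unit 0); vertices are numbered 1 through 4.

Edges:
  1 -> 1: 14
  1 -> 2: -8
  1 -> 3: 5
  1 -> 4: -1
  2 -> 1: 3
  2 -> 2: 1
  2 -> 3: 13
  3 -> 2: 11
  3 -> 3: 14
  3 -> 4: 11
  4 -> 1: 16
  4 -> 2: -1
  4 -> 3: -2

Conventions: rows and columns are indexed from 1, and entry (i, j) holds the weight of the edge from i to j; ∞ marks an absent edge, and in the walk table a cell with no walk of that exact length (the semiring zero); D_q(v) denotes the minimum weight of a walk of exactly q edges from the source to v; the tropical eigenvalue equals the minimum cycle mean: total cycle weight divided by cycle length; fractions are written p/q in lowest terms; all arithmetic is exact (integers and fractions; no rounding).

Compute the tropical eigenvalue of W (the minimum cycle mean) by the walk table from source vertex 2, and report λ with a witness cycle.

q=0: [∞, 0, ∞, ∞]
q=1: [3, 1, 13, ∞]
q=2: [4, -5, 8, 2]
q=3: [-2, -4, 0, 3]
q=4: [-1, -10, 1, -3]
Optimal cycle mean attained by: cycle 1->2->1, total (-8) + 3, length 2.
Answer: λ = -5/2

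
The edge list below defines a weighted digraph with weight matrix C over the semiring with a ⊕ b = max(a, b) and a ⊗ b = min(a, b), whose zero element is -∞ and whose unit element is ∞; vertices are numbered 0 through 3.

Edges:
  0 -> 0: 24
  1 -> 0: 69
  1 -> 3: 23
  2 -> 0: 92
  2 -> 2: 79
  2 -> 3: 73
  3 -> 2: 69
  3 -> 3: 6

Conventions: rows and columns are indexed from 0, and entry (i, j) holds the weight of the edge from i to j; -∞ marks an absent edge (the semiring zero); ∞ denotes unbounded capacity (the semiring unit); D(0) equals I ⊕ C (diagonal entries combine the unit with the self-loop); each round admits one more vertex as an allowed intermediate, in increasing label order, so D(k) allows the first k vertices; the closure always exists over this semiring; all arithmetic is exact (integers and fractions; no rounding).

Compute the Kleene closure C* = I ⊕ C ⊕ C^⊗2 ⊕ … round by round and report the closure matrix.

D(0):
  [∞, -∞, -∞, -∞]
  [69, ∞, -∞, 23]
  [92, -∞, ∞, 73]
  [-∞, -∞, 69, ∞]
D(1):
  [∞, -∞, -∞, -∞]
  [69, ∞, -∞, 23]
  [92, -∞, ∞, 73]
  [-∞, -∞, 69, ∞]
D(2):
  [∞, -∞, -∞, -∞]
  [69, ∞, -∞, 23]
  [92, -∞, ∞, 73]
  [-∞, -∞, 69, ∞]
D(3):
  [∞, -∞, -∞, -∞]
  [69, ∞, -∞, 23]
  [92, -∞, ∞, 73]
  [69, -∞, 69, ∞]
D(4):
  [∞, -∞, -∞, -∞]
  [69, ∞, 23, 23]
  [92, -∞, ∞, 73]
  [69, -∞, 69, ∞]
Answer: C* = [[∞, -∞, -∞, -∞], [69, ∞, 23, 23], [92, -∞, ∞, 73], [69, -∞, 69, ∞]]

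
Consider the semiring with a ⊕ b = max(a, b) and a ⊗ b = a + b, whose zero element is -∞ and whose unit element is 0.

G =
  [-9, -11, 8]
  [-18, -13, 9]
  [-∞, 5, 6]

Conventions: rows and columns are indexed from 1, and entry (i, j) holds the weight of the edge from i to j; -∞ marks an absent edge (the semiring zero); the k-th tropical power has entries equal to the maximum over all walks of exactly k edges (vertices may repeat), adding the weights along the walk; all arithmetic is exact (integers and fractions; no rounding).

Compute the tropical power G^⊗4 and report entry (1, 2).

G^⊗2:
  [-18, 13, 14]
  [-27, 14, 15]
  [-13, 11, 14]
G^⊗3:
  [-5, 19, 22]
  [-4, 20, 23]
  [-7, 19, 20]
G^⊗4:
  [1, 27, 28]
  [2, 28, 29]
  [1, 25, 28]
Key observation: the optimum is the walk 1->3->2->3->2, with weight 8 + 5 + 9 + 5 = 27.
Optimal value attained by: walk 1->3->2->3->2.
Answer: (G^⊗4)[1][2] = 27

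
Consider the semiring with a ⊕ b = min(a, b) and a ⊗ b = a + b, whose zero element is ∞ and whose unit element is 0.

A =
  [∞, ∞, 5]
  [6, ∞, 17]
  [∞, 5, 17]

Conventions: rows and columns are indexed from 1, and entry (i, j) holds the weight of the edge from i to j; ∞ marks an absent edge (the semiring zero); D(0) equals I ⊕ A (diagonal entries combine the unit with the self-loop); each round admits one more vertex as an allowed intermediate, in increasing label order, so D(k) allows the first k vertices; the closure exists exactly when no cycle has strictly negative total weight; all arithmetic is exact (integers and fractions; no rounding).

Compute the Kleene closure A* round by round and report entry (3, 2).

D(0):
  [0, ∞, 5]
  [6, 0, 17]
  [∞, 5, 0]
D(1):
  [0, ∞, 5]
  [6, 0, 11]
  [∞, 5, 0]
D(2):
  [0, ∞, 5]
  [6, 0, 11]
  [11, 5, 0]
D(3):
  [0, 10, 5]
  [6, 0, 11]
  [11, 5, 0]
Answer: A*[3][2] = 5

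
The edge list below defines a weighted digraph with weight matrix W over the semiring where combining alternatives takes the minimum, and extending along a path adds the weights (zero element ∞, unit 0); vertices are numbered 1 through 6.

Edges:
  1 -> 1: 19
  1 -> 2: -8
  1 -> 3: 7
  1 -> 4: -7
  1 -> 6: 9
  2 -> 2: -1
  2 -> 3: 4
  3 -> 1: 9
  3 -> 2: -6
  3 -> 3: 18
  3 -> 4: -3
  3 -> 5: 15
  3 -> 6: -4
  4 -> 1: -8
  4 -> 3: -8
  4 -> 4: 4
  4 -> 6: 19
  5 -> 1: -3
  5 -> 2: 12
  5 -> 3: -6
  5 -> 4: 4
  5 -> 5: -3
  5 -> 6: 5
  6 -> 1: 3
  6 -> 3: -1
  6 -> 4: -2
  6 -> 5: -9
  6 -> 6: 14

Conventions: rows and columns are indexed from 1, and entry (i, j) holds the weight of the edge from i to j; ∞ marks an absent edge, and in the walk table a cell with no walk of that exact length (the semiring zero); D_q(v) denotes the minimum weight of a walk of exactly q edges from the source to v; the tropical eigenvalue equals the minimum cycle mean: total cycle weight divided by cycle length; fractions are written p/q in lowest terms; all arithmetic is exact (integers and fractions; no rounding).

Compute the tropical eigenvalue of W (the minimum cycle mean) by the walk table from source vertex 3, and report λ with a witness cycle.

q=0: [∞, ∞, 0, ∞, ∞, ∞]
q=1: [9, -6, 18, -3, 15, -4]
q=2: [-11, -7, -11, -6, -13, 10]
q=3: [-16, -19, -19, -18, -16, -15]
q=4: [-26, -25, -26, -23, -24, -23]
q=5: [-31, -34, -31, -33, -32, -30]
q=6: [-41, -39, -41, -38, -39, -35]
Optimal cycle mean attained by: cycle 1->4->1, total (-7) + (-8), length 2.
Answer: λ = -15/2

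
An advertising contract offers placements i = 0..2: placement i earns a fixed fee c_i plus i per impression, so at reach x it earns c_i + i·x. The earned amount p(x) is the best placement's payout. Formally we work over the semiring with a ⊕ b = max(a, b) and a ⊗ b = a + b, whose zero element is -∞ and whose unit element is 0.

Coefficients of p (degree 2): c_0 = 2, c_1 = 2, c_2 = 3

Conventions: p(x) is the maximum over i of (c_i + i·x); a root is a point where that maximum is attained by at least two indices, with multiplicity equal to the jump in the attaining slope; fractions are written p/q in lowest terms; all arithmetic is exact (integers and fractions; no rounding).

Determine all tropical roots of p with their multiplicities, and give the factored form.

hull edge (i=0, c=2) to (i=2, c=3): slope 1/2, span 2
Factored form: p(x) = 3 ⊗ (x ⊕ (-1/2)) ⊗ (x ⊕ (-1/2))
Answer: roots = -1/2 (mult 2)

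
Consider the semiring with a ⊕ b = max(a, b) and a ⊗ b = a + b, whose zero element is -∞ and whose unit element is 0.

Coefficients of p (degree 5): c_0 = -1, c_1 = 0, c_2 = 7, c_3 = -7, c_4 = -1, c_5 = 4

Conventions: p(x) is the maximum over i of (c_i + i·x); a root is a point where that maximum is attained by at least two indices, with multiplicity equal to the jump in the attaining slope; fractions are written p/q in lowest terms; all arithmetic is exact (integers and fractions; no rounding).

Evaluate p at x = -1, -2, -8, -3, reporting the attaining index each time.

p(-1) = max(-1+0·(-1)=-1, 0+1·(-1)=-1, 7+2·(-1)=5, -7+3·(-1)=-10, -1+4·(-1)=-5, 4+5·(-1)=-1) = 5 (attained by i=2)
p(-2) = max(-1+0·(-2)=-1, 0+1·(-2)=-2, 7+2·(-2)=3, -7+3·(-2)=-13, -1+4·(-2)=-9, 4+5·(-2)=-6) = 3 (attained by i=2)
p(-8) = max(-1+0·(-8)=-1, 0+1·(-8)=-8, 7+2·(-8)=-9, -7+3·(-8)=-31, -1+4·(-8)=-33, 4+5·(-8)=-36) = -1 (attained by i=0)
p(-3) = max(-1+0·(-3)=-1, 0+1·(-3)=-3, 7+2·(-3)=1, -7+3·(-3)=-16, -1+4·(-3)=-13, 4+5·(-3)=-11) = 1 (attained by i=2)
Answer: p(-1) = 5; p(-2) = 3; p(-8) = -1; p(-3) = 1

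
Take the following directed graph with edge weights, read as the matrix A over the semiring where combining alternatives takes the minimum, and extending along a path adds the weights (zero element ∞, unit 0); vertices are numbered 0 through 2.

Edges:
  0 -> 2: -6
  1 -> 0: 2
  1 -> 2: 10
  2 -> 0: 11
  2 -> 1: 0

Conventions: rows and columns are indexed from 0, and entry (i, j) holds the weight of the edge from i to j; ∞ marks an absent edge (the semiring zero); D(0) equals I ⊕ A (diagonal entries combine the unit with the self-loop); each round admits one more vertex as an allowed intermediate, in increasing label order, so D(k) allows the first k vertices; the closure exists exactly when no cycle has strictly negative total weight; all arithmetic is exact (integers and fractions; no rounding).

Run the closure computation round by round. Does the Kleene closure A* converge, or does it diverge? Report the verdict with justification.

D(0):
  [0, ∞, -6]
  [2, 0, 10]
  [11, 0, 0]
D(1):
  [0, ∞, -6]
  [2, 0, -4]
  [11, 0, 0]
Detection: at round 2, diagonal entry (2, 2) turns strictly negative.
Key observation: the cycle 2->1->0->2 has total weight 0 + 2 + (-6), which is strictly negative.
Answer: DIVERGES — negative cycle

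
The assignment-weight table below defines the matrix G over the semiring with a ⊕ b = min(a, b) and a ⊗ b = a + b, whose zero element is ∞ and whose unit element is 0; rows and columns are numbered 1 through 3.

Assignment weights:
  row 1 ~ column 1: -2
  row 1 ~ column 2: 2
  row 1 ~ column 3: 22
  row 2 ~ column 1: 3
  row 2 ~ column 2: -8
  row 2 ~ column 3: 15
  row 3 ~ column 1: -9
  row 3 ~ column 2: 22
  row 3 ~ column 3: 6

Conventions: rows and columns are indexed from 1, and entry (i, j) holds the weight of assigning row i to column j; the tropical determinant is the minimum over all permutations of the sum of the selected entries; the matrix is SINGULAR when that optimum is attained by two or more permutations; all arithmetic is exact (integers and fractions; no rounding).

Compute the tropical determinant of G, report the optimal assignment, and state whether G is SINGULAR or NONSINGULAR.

σ = (1, 2, 3): (-2) + (-8) + 6 = -4
σ = (1, 3, 2): (-2) + 15 + 22 = 35
σ = (2, 1, 3): 2 + 3 + 6 = 11
σ = (2, 3, 1): 2 + 15 + (-9) = 8
σ = (3, 1, 2): 22 + 3 + 22 = 47
σ = (3, 2, 1): 22 + (-8) + (-9) = 5
Optimal value attained by: σ = (1, 2, 3).
Answer: det⊕(G) = -4; verdict: NONSINGULAR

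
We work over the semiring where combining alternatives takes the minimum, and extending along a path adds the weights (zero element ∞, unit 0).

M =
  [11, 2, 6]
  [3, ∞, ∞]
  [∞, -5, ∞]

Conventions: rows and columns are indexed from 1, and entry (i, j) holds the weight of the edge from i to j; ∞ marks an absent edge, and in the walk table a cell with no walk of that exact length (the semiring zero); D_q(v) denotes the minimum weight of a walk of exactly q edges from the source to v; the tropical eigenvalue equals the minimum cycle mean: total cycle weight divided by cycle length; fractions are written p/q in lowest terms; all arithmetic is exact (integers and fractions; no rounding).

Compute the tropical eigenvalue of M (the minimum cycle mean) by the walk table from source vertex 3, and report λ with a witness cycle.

q=0: [∞, ∞, 0]
q=1: [∞, -5, ∞]
q=2: [-2, ∞, ∞]
q=3: [9, 0, 4]
Optimal cycle mean attained by: cycle 1->3->2->1, total 6 + (-5) + 3, length 3.
Answer: λ = 4/3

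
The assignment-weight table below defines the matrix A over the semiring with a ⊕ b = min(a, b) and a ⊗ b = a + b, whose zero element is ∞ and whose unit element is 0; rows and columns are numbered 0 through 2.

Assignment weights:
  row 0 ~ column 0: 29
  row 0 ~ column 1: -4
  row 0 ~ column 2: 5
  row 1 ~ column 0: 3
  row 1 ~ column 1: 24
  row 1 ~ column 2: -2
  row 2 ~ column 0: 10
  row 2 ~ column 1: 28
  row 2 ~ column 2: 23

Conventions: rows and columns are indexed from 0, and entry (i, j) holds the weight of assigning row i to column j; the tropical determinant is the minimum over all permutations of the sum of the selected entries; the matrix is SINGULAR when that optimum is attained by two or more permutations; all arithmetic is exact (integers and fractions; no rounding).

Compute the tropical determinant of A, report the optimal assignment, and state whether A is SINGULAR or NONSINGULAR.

σ = (0, 1, 2): 29 + 24 + 23 = 76
σ = (0, 2, 1): 29 + (-2) + 28 = 55
σ = (1, 0, 2): (-4) + 3 + 23 = 22
σ = (1, 2, 0): (-4) + (-2) + 10 = 4
σ = (2, 0, 1): 5 + 3 + 28 = 36
σ = (2, 1, 0): 5 + 24 + 10 = 39
Optimal value attained by: σ = (1, 2, 0).
Answer: det⊕(A) = 4; verdict: NONSINGULAR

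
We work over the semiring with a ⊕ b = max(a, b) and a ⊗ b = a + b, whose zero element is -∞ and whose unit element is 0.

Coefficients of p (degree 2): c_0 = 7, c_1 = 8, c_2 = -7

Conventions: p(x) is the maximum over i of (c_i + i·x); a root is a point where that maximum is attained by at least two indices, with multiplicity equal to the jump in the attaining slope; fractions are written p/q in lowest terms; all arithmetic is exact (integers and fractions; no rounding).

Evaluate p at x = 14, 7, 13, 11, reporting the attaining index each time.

p(14) = max(7+0·14=7, 8+1·14=22, -7+2·14=21) = 22 (attained by i=1)
p(7) = max(7+0·7=7, 8+1·7=15, -7+2·7=7) = 15 (attained by i=1)
p(13) = max(7+0·13=7, 8+1·13=21, -7+2·13=19) = 21 (attained by i=1)
p(11) = max(7+0·11=7, 8+1·11=19, -7+2·11=15) = 19 (attained by i=1)
Answer: p(14) = 22; p(7) = 15; p(13) = 21; p(11) = 19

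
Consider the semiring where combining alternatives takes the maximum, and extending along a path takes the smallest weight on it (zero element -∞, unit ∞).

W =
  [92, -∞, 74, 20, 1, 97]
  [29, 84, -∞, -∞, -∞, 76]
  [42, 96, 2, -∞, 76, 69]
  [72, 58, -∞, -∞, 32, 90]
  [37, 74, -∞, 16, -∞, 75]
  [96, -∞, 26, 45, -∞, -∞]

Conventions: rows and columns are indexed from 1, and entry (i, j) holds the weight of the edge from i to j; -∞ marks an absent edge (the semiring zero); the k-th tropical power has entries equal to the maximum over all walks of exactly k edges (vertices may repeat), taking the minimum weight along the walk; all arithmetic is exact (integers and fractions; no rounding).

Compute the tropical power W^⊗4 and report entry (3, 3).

W^⊗2:
  [96, 74, 74, 45, 74, 92]
  [76, 84, 29, 45, 1, 76]
  [69, 84, 42, 45, 2, 76]
  [90, 58, 72, 45, 1, 72]
  [75, 74, 37, 45, 16, 74]
  [92, 45, 74, 20, 32, 96]
W^⊗3:
  [92, 74, 74, 45, 74, 96]
  [76, 84, 74, 45, 32, 76]
  [76, 84, 69, 45, 42, 76]
  [90, 72, 74, 45, 72, 90]
  [75, 74, 74, 45, 37, 75]
  [96, 74, 74, 45, 74, 92]
W^⊗4:
  [96, 74, 74, 45, 74, 92]
  [76, 84, 74, 45, 74, 76]
  [76, 84, 74, 45, 69, 76]
  [90, 74, 74, 45, 74, 90]
  [75, 74, 74, 45, 74, 75]
  [92, 74, 74, 45, 74, 96]
Key observation: the optimum is the walk 3->2->6->1->3, with weight 96 min 76 min 96 min 74 = 74.
Optimal value attained by: walk 3->2->6->1->3.
Answer: (W^⊗4)[3][3] = 74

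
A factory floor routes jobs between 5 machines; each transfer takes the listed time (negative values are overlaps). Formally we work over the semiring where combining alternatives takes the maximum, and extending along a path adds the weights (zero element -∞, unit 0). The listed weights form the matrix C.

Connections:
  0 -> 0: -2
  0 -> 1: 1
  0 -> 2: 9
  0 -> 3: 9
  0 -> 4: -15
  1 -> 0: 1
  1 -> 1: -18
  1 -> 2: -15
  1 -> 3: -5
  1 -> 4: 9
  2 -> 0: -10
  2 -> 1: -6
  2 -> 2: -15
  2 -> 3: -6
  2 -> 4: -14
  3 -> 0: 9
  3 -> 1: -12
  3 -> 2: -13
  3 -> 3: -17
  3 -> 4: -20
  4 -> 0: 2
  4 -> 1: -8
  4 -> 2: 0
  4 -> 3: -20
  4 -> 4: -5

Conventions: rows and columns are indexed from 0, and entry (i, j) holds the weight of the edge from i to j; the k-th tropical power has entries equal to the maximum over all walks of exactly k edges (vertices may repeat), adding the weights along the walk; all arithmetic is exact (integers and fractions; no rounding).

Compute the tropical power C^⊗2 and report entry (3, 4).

C^⊗2:
  [18, 3, 7, 7, 10]
  [11, 2, 10, 10, 4]
  [3, -9, -1, -1, 3]
  [7, 10, 18, 18, -3]
  [0, 3, 11, 11, 1]
Key observation: the optimum is the walk 3->1->4, with weight (-12) + 9 = -3.
Optimal value attained by: walk 3->1->4.
Answer: (C^⊗2)[3][4] = -3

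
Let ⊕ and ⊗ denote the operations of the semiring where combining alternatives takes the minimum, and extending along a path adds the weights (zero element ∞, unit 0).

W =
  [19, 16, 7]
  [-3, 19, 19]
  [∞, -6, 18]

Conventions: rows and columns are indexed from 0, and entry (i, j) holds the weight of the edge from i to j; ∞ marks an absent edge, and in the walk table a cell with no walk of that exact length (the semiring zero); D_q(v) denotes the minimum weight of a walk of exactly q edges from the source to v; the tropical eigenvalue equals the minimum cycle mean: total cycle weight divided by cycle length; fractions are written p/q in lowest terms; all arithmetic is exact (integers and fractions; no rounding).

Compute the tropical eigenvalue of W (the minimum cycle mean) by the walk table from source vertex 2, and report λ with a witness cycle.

q=0: [∞, ∞, 0]
q=1: [∞, -6, 18]
q=2: [-9, 12, 13]
q=3: [9, 7, -2]
Optimal cycle mean attained by: cycle 0->2->1->0, total 7 + (-6) + (-3), length 3.
Answer: λ = -2/3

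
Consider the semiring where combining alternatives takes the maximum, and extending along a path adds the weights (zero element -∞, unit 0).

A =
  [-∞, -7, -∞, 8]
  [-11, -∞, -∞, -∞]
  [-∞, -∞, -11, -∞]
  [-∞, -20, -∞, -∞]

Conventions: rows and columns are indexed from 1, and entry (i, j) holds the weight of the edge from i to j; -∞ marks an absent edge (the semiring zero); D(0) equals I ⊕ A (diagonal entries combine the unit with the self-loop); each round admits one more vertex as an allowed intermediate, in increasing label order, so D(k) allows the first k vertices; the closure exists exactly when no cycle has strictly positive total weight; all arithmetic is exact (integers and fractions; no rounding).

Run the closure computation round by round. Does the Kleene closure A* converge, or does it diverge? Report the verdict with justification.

D(0):
  [0, -7, -∞, 8]
  [-11, 0, -∞, -∞]
  [-∞, -∞, 0, -∞]
  [-∞, -20, -∞, 0]
D(1):
  [0, -7, -∞, 8]
  [-11, 0, -∞, -3]
  [-∞, -∞, 0, -∞]
  [-∞, -20, -∞, 0]
D(2):
  [0, -7, -∞, 8]
  [-11, 0, -∞, -3]
  [-∞, -∞, 0, -∞]
  [-31, -20, -∞, 0]
D(3):
  [0, -7, -∞, 8]
  [-11, 0, -∞, -3]
  [-∞, -∞, 0, -∞]
  [-31, -20, -∞, 0]
D(4):
  [0, -7, -∞, 8]
  [-11, 0, -∞, -3]
  [-∞, -∞, 0, -∞]
  [-31, -20, -∞, 0]
Key observation: every diagonal entry stays at the unit through all rounds, so no improving cycle exists.
Answer: CONVERGES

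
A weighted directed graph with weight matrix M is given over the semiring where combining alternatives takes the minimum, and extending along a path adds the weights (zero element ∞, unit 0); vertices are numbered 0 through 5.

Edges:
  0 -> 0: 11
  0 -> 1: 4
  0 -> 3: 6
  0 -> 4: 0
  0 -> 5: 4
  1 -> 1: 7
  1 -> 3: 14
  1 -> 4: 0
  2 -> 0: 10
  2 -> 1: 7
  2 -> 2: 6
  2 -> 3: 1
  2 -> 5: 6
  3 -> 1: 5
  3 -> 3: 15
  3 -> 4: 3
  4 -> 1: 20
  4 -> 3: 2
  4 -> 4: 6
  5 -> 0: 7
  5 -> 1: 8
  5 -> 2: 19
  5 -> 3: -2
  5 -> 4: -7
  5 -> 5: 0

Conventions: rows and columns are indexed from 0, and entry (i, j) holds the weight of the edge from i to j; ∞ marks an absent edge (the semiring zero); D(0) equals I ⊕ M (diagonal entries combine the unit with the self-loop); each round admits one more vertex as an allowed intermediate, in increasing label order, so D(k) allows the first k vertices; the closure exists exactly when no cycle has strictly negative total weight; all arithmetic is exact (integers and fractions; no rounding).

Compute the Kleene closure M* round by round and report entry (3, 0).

D(0):
  [0, 4, ∞, 6, 0, 4]
  [∞, 0, ∞, 14, 0, ∞]
  [10, 7, 0, 1, ∞, 6]
  [∞, 5, ∞, 0, 3, ∞]
  [∞, 20, ∞, 2, 0, ∞]
  [7, 8, 19, -2, -7, 0]
D(1):
  [0, 4, ∞, 6, 0, 4]
  [∞, 0, ∞, 14, 0, ∞]
  [10, 7, 0, 1, 10, 6]
  [∞, 5, ∞, 0, 3, ∞]
  [∞, 20, ∞, 2, 0, ∞]
  [7, 8, 19, -2, -7, 0]
D(2):
  [0, 4, ∞, 6, 0, 4]
  [∞, 0, ∞, 14, 0, ∞]
  [10, 7, 0, 1, 7, 6]
  [∞, 5, ∞, 0, 3, ∞]
  [∞, 20, ∞, 2, 0, ∞]
  [7, 8, 19, -2, -7, 0]
D(3):
  [0, 4, ∞, 6, 0, 4]
  [∞, 0, ∞, 14, 0, ∞]
  [10, 7, 0, 1, 7, 6]
  [∞, 5, ∞, 0, 3, ∞]
  [∞, 20, ∞, 2, 0, ∞]
  [7, 8, 19, -2, -7, 0]
D(4):
  [0, 4, ∞, 6, 0, 4]
  [∞, 0, ∞, 14, 0, ∞]
  [10, 6, 0, 1, 4, 6]
  [∞, 5, ∞, 0, 3, ∞]
  [∞, 7, ∞, 2, 0, ∞]
  [7, 3, 19, -2, -7, 0]
D(5):
  [0, 4, ∞, 2, 0, 4]
  [∞, 0, ∞, 2, 0, ∞]
  [10, 6, 0, 1, 4, 6]
  [∞, 5, ∞, 0, 3, ∞]
  [∞, 7, ∞, 2, 0, ∞]
  [7, 0, 19, -5, -7, 0]
D(6):
  [0, 4, 23, -1, -3, 4]
  [∞, 0, ∞, 2, 0, ∞]
  [10, 6, 0, 1, -1, 6]
  [∞, 5, ∞, 0, 3, ∞]
  [∞, 7, ∞, 2, 0, ∞]
  [7, 0, 19, -5, -7, 0]
Answer: M*[3][0] = ∞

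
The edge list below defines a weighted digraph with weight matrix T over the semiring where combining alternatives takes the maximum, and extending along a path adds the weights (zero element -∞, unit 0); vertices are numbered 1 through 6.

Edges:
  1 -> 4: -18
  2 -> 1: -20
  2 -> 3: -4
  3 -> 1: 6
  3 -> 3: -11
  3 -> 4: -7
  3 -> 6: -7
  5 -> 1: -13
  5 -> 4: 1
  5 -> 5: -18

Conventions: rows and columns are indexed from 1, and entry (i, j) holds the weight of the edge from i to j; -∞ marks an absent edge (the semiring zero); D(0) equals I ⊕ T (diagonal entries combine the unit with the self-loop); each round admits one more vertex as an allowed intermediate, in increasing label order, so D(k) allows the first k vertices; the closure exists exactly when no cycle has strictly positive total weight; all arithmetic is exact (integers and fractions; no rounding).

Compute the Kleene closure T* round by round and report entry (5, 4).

D(0):
  [0, -∞, -∞, -18, -∞, -∞]
  [-20, 0, -4, -∞, -∞, -∞]
  [6, -∞, 0, -7, -∞, -7]
  [-∞, -∞, -∞, 0, -∞, -∞]
  [-13, -∞, -∞, 1, 0, -∞]
  [-∞, -∞, -∞, -∞, -∞, 0]
D(1):
  [0, -∞, -∞, -18, -∞, -∞]
  [-20, 0, -4, -38, -∞, -∞]
  [6, -∞, 0, -7, -∞, -7]
  [-∞, -∞, -∞, 0, -∞, -∞]
  [-13, -∞, -∞, 1, 0, -∞]
  [-∞, -∞, -∞, -∞, -∞, 0]
D(2):
  [0, -∞, -∞, -18, -∞, -∞]
  [-20, 0, -4, -38, -∞, -∞]
  [6, -∞, 0, -7, -∞, -7]
  [-∞, -∞, -∞, 0, -∞, -∞]
  [-13, -∞, -∞, 1, 0, -∞]
  [-∞, -∞, -∞, -∞, -∞, 0]
D(3):
  [0, -∞, -∞, -18, -∞, -∞]
  [2, 0, -4, -11, -∞, -11]
  [6, -∞, 0, -7, -∞, -7]
  [-∞, -∞, -∞, 0, -∞, -∞]
  [-13, -∞, -∞, 1, 0, -∞]
  [-∞, -∞, -∞, -∞, -∞, 0]
D(4):
  [0, -∞, -∞, -18, -∞, -∞]
  [2, 0, -4, -11, -∞, -11]
  [6, -∞, 0, -7, -∞, -7]
  [-∞, -∞, -∞, 0, -∞, -∞]
  [-13, -∞, -∞, 1, 0, -∞]
  [-∞, -∞, -∞, -∞, -∞, 0]
D(5):
  [0, -∞, -∞, -18, -∞, -∞]
  [2, 0, -4, -11, -∞, -11]
  [6, -∞, 0, -7, -∞, -7]
  [-∞, -∞, -∞, 0, -∞, -∞]
  [-13, -∞, -∞, 1, 0, -∞]
  [-∞, -∞, -∞, -∞, -∞, 0]
D(6):
  [0, -∞, -∞, -18, -∞, -∞]
  [2, 0, -4, -11, -∞, -11]
  [6, -∞, 0, -7, -∞, -7]
  [-∞, -∞, -∞, 0, -∞, -∞]
  [-13, -∞, -∞, 1, 0, -∞]
  [-∞, -∞, -∞, -∞, -∞, 0]
Answer: T*[5][4] = 1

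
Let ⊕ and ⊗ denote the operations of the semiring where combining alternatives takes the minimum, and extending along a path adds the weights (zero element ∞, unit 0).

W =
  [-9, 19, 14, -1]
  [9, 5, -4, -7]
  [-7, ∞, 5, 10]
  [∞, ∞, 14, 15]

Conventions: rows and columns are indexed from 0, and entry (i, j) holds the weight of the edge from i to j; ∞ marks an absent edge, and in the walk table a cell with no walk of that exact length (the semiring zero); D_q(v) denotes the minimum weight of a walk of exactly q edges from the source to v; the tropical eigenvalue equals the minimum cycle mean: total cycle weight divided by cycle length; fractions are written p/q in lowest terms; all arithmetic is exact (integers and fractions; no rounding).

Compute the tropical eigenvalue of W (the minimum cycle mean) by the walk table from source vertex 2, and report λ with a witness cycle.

q=0: [∞, ∞, 0, ∞]
q=1: [-7, ∞, 5, 10]
q=2: [-16, 12, 7, -8]
q=3: [-25, 3, -2, -17]
q=4: [-34, -6, -11, -26]
Optimal cycle mean attained by: cycle 0->0, total (-9), length 1.
Answer: λ = -9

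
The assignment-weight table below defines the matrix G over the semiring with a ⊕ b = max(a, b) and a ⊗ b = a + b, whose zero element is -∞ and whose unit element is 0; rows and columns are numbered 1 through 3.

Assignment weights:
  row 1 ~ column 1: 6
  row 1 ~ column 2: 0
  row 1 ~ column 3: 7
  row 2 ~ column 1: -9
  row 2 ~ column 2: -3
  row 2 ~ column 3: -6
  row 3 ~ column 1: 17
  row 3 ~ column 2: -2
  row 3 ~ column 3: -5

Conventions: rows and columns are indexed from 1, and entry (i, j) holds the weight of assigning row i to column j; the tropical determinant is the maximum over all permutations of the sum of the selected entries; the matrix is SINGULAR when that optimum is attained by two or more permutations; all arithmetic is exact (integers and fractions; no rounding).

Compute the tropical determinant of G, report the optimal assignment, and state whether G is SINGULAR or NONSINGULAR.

σ = (1, 2, 3): 6 + (-3) + (-5) = -2
σ = (1, 3, 2): 6 + (-6) + (-2) = -2
σ = (2, 1, 3): 0 + (-9) + (-5) = -14
σ = (2, 3, 1): 0 + (-6) + 17 = 11
σ = (3, 1, 2): 7 + (-9) + (-2) = -4
σ = (3, 2, 1): 7 + (-3) + 17 = 21
Optimal value attained by: σ = (3, 2, 1).
Answer: det⊕(G) = 21; verdict: NONSINGULAR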